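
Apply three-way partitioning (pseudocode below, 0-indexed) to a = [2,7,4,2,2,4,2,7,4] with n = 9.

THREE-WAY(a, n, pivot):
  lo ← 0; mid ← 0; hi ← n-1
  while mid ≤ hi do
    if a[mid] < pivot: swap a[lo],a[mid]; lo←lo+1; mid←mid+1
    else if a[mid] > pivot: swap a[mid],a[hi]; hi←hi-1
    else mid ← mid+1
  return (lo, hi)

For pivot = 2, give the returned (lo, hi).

lo=0 mid=0 hi=8
2=2: mid=1
7>2: swap(1,8), hi=7 ⇒ [2,4,4,2,2,4,2,7,7]
4>2: swap(1,7), hi=6 ⇒ [2,7,4,2,2,4,2,4,7]
7>2: swap(1,6), hi=5 ⇒ [2,2,4,2,2,4,7,4,7]
2=2: mid=2
4>2: swap(2,5), hi=4 ⇒ [2,2,4,2,2,4,7,4,7]
4>2: swap(2,4), hi=3 ⇒ [2,2,2,2,4,4,7,4,7]
2=2: mid=3
2=2: mid=4
done. lo=0 hi=3; a=[2,2,2,2,4,4,7,4,7]

(0, 3)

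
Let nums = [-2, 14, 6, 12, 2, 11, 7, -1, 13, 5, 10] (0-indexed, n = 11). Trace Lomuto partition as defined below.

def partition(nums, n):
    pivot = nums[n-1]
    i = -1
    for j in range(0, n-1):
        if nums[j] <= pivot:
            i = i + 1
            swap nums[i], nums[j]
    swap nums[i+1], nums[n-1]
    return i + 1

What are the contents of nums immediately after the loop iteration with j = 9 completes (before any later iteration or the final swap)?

[-2, 6, 2, 7, -1, 5, 12, 14, 13, 11, 10]

pivot = nums[10] = 10; i = -1
j=0: nums[0]=-2 ≤ 10 → i=0, swap nums[0],nums[0] (no change) → [-2, 14, 6, 12, 2, 11, 7, -1, 13, 5, 10]
j=1: nums[1]=14 > 10 → no swap
j=2: nums[2]=6 ≤ 10 → i=1, swap nums[1],nums[2] → [-2, 6, 14, 12, 2, 11, 7, -1, 13, 5, 10]
j=3: nums[3]=12 > 10 → no swap
j=4: nums[4]=2 ≤ 10 → i=2, swap nums[2],nums[4] → [-2, 6, 2, 12, 14, 11, 7, -1, 13, 5, 10]
j=5: nums[5]=11 > 10 → no swap
j=6: nums[6]=7 ≤ 10 → i=3, swap nums[3],nums[6] → [-2, 6, 2, 7, 14, 11, 12, -1, 13, 5, 10]
j=7: nums[7]=-1 ≤ 10 → i=4, swap nums[4],nums[7] → [-2, 6, 2, 7, -1, 11, 12, 14, 13, 5, 10]
j=8: nums[8]=13 > 10 → no swap
j=9: nums[9]=5 ≤ 10 → i=5, swap nums[5],nums[9] → [-2, 6, 2, 7, -1, 5, 12, 14, 13, 11, 10]
(after j=9) nums = [-2, 6, 2, 7, -1, 5, 12, 14, 13, 11, 10]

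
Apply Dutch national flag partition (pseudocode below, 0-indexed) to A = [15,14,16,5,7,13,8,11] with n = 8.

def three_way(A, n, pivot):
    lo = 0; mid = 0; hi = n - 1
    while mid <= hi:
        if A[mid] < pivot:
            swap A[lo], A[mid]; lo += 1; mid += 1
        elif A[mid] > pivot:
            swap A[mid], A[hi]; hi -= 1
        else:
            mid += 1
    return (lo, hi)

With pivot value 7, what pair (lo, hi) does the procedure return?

pivot = 7; lo=0, mid=0, hi=7
A[mid]=15>7: swap A[0],A[7]; hi=6 → [11,14,16,5,7,13,8,15]
A[mid]=11>7: swap A[0],A[6]; hi=5 → [8,14,16,5,7,13,11,15]
A[mid]=8>7: swap A[0],A[5]; hi=4 → [13,14,16,5,7,8,11,15]
A[mid]=13>7: swap A[0],A[4]; hi=3 → [7,14,16,5,13,8,11,15]
A[mid]=7=7: mid=1
A[mid]=14>7: swap A[1],A[3]; hi=2 → [7,5,16,14,13,8,11,15]
A[mid]=5<7: swap A[0],A[1]; lo=1,mid=2 → [5,7,16,14,13,8,11,15]
A[mid]=16>7: swap A[2],A[2]; hi=1 → [5,7,16,14,13,8,11,15]
end: lo=1, hi=1; A = [5,7,16,14,13,8,11,15]

(1, 1)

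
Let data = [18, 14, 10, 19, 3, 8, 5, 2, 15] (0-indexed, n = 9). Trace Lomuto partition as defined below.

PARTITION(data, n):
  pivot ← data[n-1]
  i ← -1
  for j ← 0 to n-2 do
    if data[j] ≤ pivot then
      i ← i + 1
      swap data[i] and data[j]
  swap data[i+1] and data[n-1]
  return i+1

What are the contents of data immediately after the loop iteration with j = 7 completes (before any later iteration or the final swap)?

pivot = data[8] = 15; i = -1
j=0: data[0]=18 > 15 → no swap
j=1: data[1]=14 ≤ 15 → i=0, swap data[0],data[1] → [14, 18, 10, 19, 3, 8, 5, 2, 15]
j=2: data[2]=10 ≤ 15 → i=1, swap data[1],data[2] → [14, 10, 18, 19, 3, 8, 5, 2, 15]
j=3: data[3]=19 > 15 → no swap
j=4: data[4]=3 ≤ 15 → i=2, swap data[2],data[4] → [14, 10, 3, 19, 18, 8, 5, 2, 15]
j=5: data[5]=8 ≤ 15 → i=3, swap data[3],data[5] → [14, 10, 3, 8, 18, 19, 5, 2, 15]
j=6: data[6]=5 ≤ 15 → i=4, swap data[4],data[6] → [14, 10, 3, 8, 5, 19, 18, 2, 15]
j=7: data[7]=2 ≤ 15 → i=5, swap data[5],data[7] → [14, 10, 3, 8, 5, 2, 18, 19, 15]
(after j=7) data = [14, 10, 3, 8, 5, 2, 18, 19, 15]

[14, 10, 3, 8, 5, 2, 18, 19, 15]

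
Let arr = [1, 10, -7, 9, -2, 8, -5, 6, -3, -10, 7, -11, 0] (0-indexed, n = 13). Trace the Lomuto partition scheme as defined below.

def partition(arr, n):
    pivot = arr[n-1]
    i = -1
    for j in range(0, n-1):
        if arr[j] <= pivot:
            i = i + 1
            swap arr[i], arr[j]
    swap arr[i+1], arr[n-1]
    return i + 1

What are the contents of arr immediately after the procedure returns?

pivot=0, i=-1
j=0: 1>0, skip
j=1: 10>0, skip
j=2: -7≤0, i=0, swap(0,2) ⇒ [-7, 10, 1, 9, -2, 8, -5, 6, -3, -10, 7, -11, 0]
j=3: 9>0, skip
j=4: -2≤0, i=1, swap(1,4) ⇒ [-7, -2, 1, 9, 10, 8, -5, 6, -3, -10, 7, -11, 0]
j=5: 8>0, skip
j=6: -5≤0, i=2, swap(2,6) ⇒ [-7, -2, -5, 9, 10, 8, 1, 6, -3, -10, 7, -11, 0]
j=7: 6>0, skip
j=8: -3≤0, i=3, swap(3,8) ⇒ [-7, -2, -5, -3, 10, 8, 1, 6, 9, -10, 7, -11, 0]
j=9: -10≤0, i=4, swap(4,9) ⇒ [-7, -2, -5, -3, -10, 8, 1, 6, 9, 10, 7, -11, 0]
j=10: 7>0, skip
j=11: -11≤0, i=5, swap(5,11) ⇒ [-7, -2, -5, -3, -10, -11, 1, 6, 9, 10, 7, 8, 0]
swap(6,12) ⇒ [-7, -2, -5, -3, -10, -11, 0, 6, 9, 10, 7, 8, 1]; return 6

[-7, -2, -5, -3, -10, -11, 0, 6, 9, 10, 7, 8, 1]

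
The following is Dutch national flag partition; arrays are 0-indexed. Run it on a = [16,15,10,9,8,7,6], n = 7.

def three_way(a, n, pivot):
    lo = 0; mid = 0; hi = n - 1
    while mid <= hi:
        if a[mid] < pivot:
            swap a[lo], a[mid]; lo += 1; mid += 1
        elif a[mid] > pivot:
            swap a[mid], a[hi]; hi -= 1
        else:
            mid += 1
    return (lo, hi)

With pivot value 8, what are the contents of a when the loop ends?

[6,7,8,9,10,15,16]

pivot = 8; lo=0, mid=0, hi=6
a[mid]=16>8: swap a[0],a[6]; hi=5 → [6,15,10,9,8,7,16]
a[mid]=6<8: swap a[0],a[0]; lo=1,mid=1 → [6,15,10,9,8,7,16]
a[mid]=15>8: swap a[1],a[5]; hi=4 → [6,7,10,9,8,15,16]
a[mid]=7<8: swap a[1],a[1]; lo=2,mid=2 → [6,7,10,9,8,15,16]
a[mid]=10>8: swap a[2],a[4]; hi=3 → [6,7,8,9,10,15,16]
a[mid]=8=8: mid=3
a[mid]=9>8: swap a[3],a[3]; hi=2 → [6,7,8,9,10,15,16]
end: lo=2, hi=2; a = [6,7,8,9,10,15,16]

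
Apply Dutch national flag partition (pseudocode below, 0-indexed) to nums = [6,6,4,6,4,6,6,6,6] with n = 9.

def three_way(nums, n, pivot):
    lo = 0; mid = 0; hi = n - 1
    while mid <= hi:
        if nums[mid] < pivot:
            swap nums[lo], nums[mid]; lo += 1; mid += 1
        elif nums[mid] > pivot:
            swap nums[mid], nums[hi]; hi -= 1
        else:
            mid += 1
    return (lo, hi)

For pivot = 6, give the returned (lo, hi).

(2, 8)

lo=0 mid=0 hi=8
6=6: mid=1
6=6: mid=2
4<6: swap(0,2), lo=1 mid=3 ⇒ [4,6,6,6,4,6,6,6,6]
6=6: mid=4
4<6: swap(1,4), lo=2 mid=5 ⇒ [4,4,6,6,6,6,6,6,6]
6=6: mid=6
6=6: mid=7
6=6: mid=8
6=6: mid=9
done. lo=2 hi=8; nums=[4,4,6,6,6,6,6,6,6]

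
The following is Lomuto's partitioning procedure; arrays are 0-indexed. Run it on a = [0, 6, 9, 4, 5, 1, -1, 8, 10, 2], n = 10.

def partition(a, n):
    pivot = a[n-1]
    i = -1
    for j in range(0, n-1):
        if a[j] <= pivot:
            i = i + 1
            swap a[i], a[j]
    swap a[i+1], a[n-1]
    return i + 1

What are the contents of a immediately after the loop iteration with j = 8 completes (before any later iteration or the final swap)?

pivot = a[9] = 2; i = -1
j=0: a[0]=0 ≤ 2 → i=0, swap a[0],a[0] (no change) → [0, 6, 9, 4, 5, 1, -1, 8, 10, 2]
j=1: a[1]=6 > 2 → no swap
j=2: a[2]=9 > 2 → no swap
j=3: a[3]=4 > 2 → no swap
j=4: a[4]=5 > 2 → no swap
j=5: a[5]=1 ≤ 2 → i=1, swap a[1],a[5] → [0, 1, 9, 4, 5, 6, -1, 8, 10, 2]
j=6: a[6]=-1 ≤ 2 → i=2, swap a[2],a[6] → [0, 1, -1, 4, 5, 6, 9, 8, 10, 2]
j=7: a[7]=8 > 2 → no swap
j=8: a[8]=10 > 2 → no swap
(after j=8) a = [0, 1, -1, 4, 5, 6, 9, 8, 10, 2]

[0, 1, -1, 4, 5, 6, 9, 8, 10, 2]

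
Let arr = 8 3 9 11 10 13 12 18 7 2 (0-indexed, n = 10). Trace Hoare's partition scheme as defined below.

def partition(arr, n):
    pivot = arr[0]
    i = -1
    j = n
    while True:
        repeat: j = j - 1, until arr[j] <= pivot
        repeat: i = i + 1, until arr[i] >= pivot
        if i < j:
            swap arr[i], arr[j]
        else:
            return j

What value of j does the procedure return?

2

pivot = arr[0] = 8; i = -1, j = 10
j→9 (arr[9]=2≤8), i→0 (arr[0]=8≥8); i<j, swap → 2 3 9 11 10 13 12 18 7 8
j→8 (arr[8]=7≤8), i→2 (arr[2]=9≥8); i<j, swap → 2 3 7 11 10 13 12 18 9 8
j→2, i→3; i≥j, return j=2. arr = 2 3 7 11 10 13 12 18 9 8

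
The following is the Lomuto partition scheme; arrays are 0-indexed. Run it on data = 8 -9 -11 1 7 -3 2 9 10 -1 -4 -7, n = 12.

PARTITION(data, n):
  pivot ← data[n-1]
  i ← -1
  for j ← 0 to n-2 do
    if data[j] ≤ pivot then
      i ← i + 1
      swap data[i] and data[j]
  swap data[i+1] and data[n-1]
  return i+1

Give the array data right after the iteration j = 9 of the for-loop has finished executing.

-9 -11 8 1 7 -3 2 9 10 -1 -4 -7

pivot=-7, i=-1
j=0: 8>-7, skip
j=1: -9≤-7, i=0, swap(0,1) ⇒ -9 8 -11 1 7 -3 2 9 10 -1 -4 -7
j=2: -11≤-7, i=1, swap(1,2) ⇒ -9 -11 8 1 7 -3 2 9 10 -1 -4 -7
j=3: 1>-7, skip
j=4: 7>-7, skip
j=5: -3>-7, skip
j=6: 2>-7, skip
j=7: 9>-7, skip
j=8: 10>-7, skip
j=9: -1>-7, skip
(after j=9) data = -9 -11 8 1 7 -3 2 9 10 -1 -4 -7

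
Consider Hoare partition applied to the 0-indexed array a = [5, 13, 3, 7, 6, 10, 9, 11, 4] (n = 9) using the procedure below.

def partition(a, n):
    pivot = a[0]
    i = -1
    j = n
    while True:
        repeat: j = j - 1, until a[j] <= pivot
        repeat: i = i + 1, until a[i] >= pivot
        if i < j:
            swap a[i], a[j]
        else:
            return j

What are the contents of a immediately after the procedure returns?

[4, 3, 13, 7, 6, 10, 9, 11, 5]

pivot = a[0] = 5; i = -1, j = 9
j→8 (a[8]=4≤5), i→0 (a[0]=5≥5); i<j, swap → [4, 13, 3, 7, 6, 10, 9, 11, 5]
j→2 (a[2]=3≤5), i→1 (a[1]=13≥5); i<j, swap → [4, 3, 13, 7, 6, 10, 9, 11, 5]
j→1, i→2; i≥j, return j=1. a = [4, 3, 13, 7, 6, 10, 9, 11, 5]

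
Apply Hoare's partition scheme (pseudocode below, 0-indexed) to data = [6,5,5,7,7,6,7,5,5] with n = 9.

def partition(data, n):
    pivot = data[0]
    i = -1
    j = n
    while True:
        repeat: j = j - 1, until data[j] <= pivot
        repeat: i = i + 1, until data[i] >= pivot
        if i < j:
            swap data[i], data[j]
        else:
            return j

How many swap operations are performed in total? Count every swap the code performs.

pivot=6
j stops at 8 (5), i stops at 0 (6); swap ⇒ [5,5,5,7,7,6,7,5,6]
j stops at 7 (5), i stops at 3 (7); swap ⇒ [5,5,5,5,7,6,7,7,6]
j stops at 5 (6), i stops at 4 (7); swap ⇒ [5,5,5,5,6,7,7,7,6]
j stops at 4, i stops at 5; i≥j ⇒ return 4. data=[5,5,5,5,6,7,7,7,6]

3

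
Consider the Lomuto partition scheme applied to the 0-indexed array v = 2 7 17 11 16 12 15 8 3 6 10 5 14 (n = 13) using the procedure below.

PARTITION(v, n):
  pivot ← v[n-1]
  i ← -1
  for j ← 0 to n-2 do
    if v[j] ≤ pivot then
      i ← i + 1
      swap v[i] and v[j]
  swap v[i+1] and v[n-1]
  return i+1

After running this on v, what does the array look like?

2 7 11 12 8 3 6 10 5 14 16 17 15

pivot=14, i=-1
j=0: 2≤14, i=0, swap(0,0) ⇒ 2 7 17 11 16 12 15 8 3 6 10 5 14
j=1: 7≤14, i=1, swap(1,1) ⇒ 2 7 17 11 16 12 15 8 3 6 10 5 14
j=2: 17>14, skip
j=3: 11≤14, i=2, swap(2,3) ⇒ 2 7 11 17 16 12 15 8 3 6 10 5 14
j=4: 16>14, skip
j=5: 12≤14, i=3, swap(3,5) ⇒ 2 7 11 12 16 17 15 8 3 6 10 5 14
j=6: 15>14, skip
j=7: 8≤14, i=4, swap(4,7) ⇒ 2 7 11 12 8 17 15 16 3 6 10 5 14
j=8: 3≤14, i=5, swap(5,8) ⇒ 2 7 11 12 8 3 15 16 17 6 10 5 14
j=9: 6≤14, i=6, swap(6,9) ⇒ 2 7 11 12 8 3 6 16 17 15 10 5 14
j=10: 10≤14, i=7, swap(7,10) ⇒ 2 7 11 12 8 3 6 10 17 15 16 5 14
j=11: 5≤14, i=8, swap(8,11) ⇒ 2 7 11 12 8 3 6 10 5 15 16 17 14
swap(9,12) ⇒ 2 7 11 12 8 3 6 10 5 14 16 17 15; return 9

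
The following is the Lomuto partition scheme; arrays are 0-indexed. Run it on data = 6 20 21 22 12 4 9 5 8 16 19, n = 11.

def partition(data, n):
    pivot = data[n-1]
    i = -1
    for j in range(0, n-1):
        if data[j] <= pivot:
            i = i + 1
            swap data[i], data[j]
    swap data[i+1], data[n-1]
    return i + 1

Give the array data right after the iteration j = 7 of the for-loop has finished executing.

6 12 4 9 5 21 22 20 8 16 19

pivot=19, i=-1
j=0: 6≤19, i=0, swap(0,0) ⇒ 6 20 21 22 12 4 9 5 8 16 19
j=1: 20>19, skip
j=2: 21>19, skip
j=3: 22>19, skip
j=4: 12≤19, i=1, swap(1,4) ⇒ 6 12 21 22 20 4 9 5 8 16 19
j=5: 4≤19, i=2, swap(2,5) ⇒ 6 12 4 22 20 21 9 5 8 16 19
j=6: 9≤19, i=3, swap(3,6) ⇒ 6 12 4 9 20 21 22 5 8 16 19
j=7: 5≤19, i=4, swap(4,7) ⇒ 6 12 4 9 5 21 22 20 8 16 19
(after j=7) data = 6 12 4 9 5 21 22 20 8 16 19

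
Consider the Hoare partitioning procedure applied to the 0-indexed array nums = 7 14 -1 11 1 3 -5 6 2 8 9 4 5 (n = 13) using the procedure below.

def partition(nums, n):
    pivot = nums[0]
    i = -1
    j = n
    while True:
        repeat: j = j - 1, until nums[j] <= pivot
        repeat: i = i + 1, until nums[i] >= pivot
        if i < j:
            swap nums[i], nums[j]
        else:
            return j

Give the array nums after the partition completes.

pivot = nums[0] = 7; i = -1, j = 13
j→12 (nums[12]=5≤7), i→0 (nums[0]=7≥7); i<j, swap → 5 14 -1 11 1 3 -5 6 2 8 9 4 7
j→11 (nums[11]=4≤7), i→1 (nums[1]=14≥7); i<j, swap → 5 4 -1 11 1 3 -5 6 2 8 9 14 7
j→8 (nums[8]=2≤7), i→3 (nums[3]=11≥7); i<j, swap → 5 4 -1 2 1 3 -5 6 11 8 9 14 7
j→7, i→8; i≥j, return j=7. nums = 5 4 -1 2 1 3 -5 6 11 8 9 14 7

5 4 -1 2 1 3 -5 6 11 8 9 14 7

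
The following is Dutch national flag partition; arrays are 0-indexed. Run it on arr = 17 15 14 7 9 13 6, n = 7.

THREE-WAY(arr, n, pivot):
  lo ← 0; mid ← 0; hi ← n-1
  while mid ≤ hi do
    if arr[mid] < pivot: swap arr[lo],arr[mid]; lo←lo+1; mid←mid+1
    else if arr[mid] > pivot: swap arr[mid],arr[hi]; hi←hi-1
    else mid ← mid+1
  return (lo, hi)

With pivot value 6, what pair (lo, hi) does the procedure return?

lo=0 mid=0 hi=6
17>6: swap(0,6), hi=5 ⇒ 6 15 14 7 9 13 17
6=6: mid=1
15>6: swap(1,5), hi=4 ⇒ 6 13 14 7 9 15 17
13>6: swap(1,4), hi=3 ⇒ 6 9 14 7 13 15 17
9>6: swap(1,3), hi=2 ⇒ 6 7 14 9 13 15 17
7>6: swap(1,2), hi=1 ⇒ 6 14 7 9 13 15 17
14>6: swap(1,1), hi=0 ⇒ 6 14 7 9 13 15 17
done. lo=0 hi=0; arr=6 14 7 9 13 15 17

(0, 0)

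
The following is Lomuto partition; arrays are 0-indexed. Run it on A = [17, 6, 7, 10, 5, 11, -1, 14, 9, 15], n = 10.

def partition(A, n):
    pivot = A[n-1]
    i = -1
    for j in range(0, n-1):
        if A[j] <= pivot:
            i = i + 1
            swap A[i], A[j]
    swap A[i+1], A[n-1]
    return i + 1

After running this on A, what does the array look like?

[6, 7, 10, 5, 11, -1, 14, 9, 15, 17]

pivot=15, i=-1
j=0: 17>15, skip
j=1: 6≤15, i=0, swap(0,1) ⇒ [6, 17, 7, 10, 5, 11, -1, 14, 9, 15]
j=2: 7≤15, i=1, swap(1,2) ⇒ [6, 7, 17, 10, 5, 11, -1, 14, 9, 15]
j=3: 10≤15, i=2, swap(2,3) ⇒ [6, 7, 10, 17, 5, 11, -1, 14, 9, 15]
j=4: 5≤15, i=3, swap(3,4) ⇒ [6, 7, 10, 5, 17, 11, -1, 14, 9, 15]
j=5: 11≤15, i=4, swap(4,5) ⇒ [6, 7, 10, 5, 11, 17, -1, 14, 9, 15]
j=6: -1≤15, i=5, swap(5,6) ⇒ [6, 7, 10, 5, 11, -1, 17, 14, 9, 15]
j=7: 14≤15, i=6, swap(6,7) ⇒ [6, 7, 10, 5, 11, -1, 14, 17, 9, 15]
j=8: 9≤15, i=7, swap(7,8) ⇒ [6, 7, 10, 5, 11, -1, 14, 9, 17, 15]
swap(8,9) ⇒ [6, 7, 10, 5, 11, -1, 14, 9, 15, 17]; return 8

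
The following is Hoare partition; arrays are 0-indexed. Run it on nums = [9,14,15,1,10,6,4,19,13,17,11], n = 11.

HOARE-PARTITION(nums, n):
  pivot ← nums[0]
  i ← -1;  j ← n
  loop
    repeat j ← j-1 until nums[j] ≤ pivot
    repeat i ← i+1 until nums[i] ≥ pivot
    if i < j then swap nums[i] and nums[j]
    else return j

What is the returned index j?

2

pivot=9
j stops at 6 (4), i stops at 0 (9); swap ⇒ [4,14,15,1,10,6,9,19,13,17,11]
j stops at 5 (6), i stops at 1 (14); swap ⇒ [4,6,15,1,10,14,9,19,13,17,11]
j stops at 3 (1), i stops at 2 (15); swap ⇒ [4,6,1,15,10,14,9,19,13,17,11]
j stops at 2, i stops at 3; i≥j ⇒ return 2. nums=[4,6,1,15,10,14,9,19,13,17,11]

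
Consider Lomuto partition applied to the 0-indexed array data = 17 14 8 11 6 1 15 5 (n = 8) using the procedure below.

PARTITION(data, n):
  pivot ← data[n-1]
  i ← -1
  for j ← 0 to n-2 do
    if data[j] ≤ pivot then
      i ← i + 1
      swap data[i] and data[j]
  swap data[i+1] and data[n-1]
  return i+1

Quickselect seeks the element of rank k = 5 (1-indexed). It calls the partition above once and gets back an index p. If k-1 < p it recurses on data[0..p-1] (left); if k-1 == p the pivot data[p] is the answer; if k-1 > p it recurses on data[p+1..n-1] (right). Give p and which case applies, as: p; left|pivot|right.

1; right

pivot = data[7] = 5; i = -1
j=0: data[0]=17 > 5 → no swap
j=1: data[1]=14 > 5 → no swap
j=2: data[2]=8 > 5 → no swap
j=3: data[3]=11 > 5 → no swap
j=4: data[4]=6 > 5 → no swap
j=5: data[5]=1 ≤ 5 → i=0, swap data[0],data[5] → 1 14 8 11 6 17 15 5
j=6: data[6]=15 > 5 → no swap
final swap data[1],data[7] → 1 5 8 11 6 17 15 14; return 1
p = 1; k-1 = 4 > 1 ⇒ right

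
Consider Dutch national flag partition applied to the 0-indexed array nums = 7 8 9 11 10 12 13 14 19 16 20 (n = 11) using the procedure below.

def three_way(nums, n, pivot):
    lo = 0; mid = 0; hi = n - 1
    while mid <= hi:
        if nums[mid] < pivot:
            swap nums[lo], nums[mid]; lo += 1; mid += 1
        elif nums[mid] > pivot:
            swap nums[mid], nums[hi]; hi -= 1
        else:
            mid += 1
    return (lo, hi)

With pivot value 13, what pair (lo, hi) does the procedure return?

lo=0 mid=0 hi=10
7<13: swap(0,0), lo=1 mid=1 ⇒ 7 8 9 11 10 12 13 14 19 16 20
8<13: swap(1,1), lo=2 mid=2 ⇒ 7 8 9 11 10 12 13 14 19 16 20
9<13: swap(2,2), lo=3 mid=3 ⇒ 7 8 9 11 10 12 13 14 19 16 20
11<13: swap(3,3), lo=4 mid=4 ⇒ 7 8 9 11 10 12 13 14 19 16 20
10<13: swap(4,4), lo=5 mid=5 ⇒ 7 8 9 11 10 12 13 14 19 16 20
12<13: swap(5,5), lo=6 mid=6 ⇒ 7 8 9 11 10 12 13 14 19 16 20
13=13: mid=7
14>13: swap(7,10), hi=9 ⇒ 7 8 9 11 10 12 13 20 19 16 14
20>13: swap(7,9), hi=8 ⇒ 7 8 9 11 10 12 13 16 19 20 14
16>13: swap(7,8), hi=7 ⇒ 7 8 9 11 10 12 13 19 16 20 14
19>13: swap(7,7), hi=6 ⇒ 7 8 9 11 10 12 13 19 16 20 14
done. lo=6 hi=6; nums=7 8 9 11 10 12 13 19 16 20 14

(6, 6)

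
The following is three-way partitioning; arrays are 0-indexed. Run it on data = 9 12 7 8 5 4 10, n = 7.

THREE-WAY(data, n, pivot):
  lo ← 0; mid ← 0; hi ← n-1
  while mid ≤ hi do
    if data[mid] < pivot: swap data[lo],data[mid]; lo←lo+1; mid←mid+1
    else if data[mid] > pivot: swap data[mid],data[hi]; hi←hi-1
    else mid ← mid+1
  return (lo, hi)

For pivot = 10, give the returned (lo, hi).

(5, 5)

lo=0 mid=0 hi=6
9<10: swap(0,0), lo=1 mid=1 ⇒ 9 12 7 8 5 4 10
12>10: swap(1,6), hi=5 ⇒ 9 10 7 8 5 4 12
10=10: mid=2
7<10: swap(1,2), lo=2 mid=3 ⇒ 9 7 10 8 5 4 12
8<10: swap(2,3), lo=3 mid=4 ⇒ 9 7 8 10 5 4 12
5<10: swap(3,4), lo=4 mid=5 ⇒ 9 7 8 5 10 4 12
4<10: swap(4,5), lo=5 mid=6 ⇒ 9 7 8 5 4 10 12
done. lo=5 hi=5; data=9 7 8 5 4 10 12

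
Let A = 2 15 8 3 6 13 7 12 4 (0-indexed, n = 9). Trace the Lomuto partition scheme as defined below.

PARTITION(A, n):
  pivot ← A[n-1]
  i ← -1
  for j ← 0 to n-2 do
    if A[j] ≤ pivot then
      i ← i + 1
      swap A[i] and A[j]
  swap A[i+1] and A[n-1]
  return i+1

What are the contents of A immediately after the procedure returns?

2 3 4 15 6 13 7 12 8

pivot=4, i=-1
j=0: 2≤4, i=0, swap(0,0) ⇒ 2 15 8 3 6 13 7 12 4
j=1: 15>4, skip
j=2: 8>4, skip
j=3: 3≤4, i=1, swap(1,3) ⇒ 2 3 8 15 6 13 7 12 4
j=4: 6>4, skip
j=5: 13>4, skip
j=6: 7>4, skip
j=7: 12>4, skip
swap(2,8) ⇒ 2 3 4 15 6 13 7 12 8; return 2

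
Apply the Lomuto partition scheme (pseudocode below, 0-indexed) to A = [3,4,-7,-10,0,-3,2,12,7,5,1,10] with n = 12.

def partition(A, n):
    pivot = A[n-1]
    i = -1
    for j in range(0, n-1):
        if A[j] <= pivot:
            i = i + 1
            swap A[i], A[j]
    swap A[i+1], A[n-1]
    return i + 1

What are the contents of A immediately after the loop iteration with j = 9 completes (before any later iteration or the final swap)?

[3,4,-7,-10,0,-3,2,7,5,12,1,10]

pivot=10, i=-1
j=0: 3≤10, i=0, swap(0,0) ⇒ [3,4,-7,-10,0,-3,2,12,7,5,1,10]
j=1: 4≤10, i=1, swap(1,1) ⇒ [3,4,-7,-10,0,-3,2,12,7,5,1,10]
j=2: -7≤10, i=2, swap(2,2) ⇒ [3,4,-7,-10,0,-3,2,12,7,5,1,10]
j=3: -10≤10, i=3, swap(3,3) ⇒ [3,4,-7,-10,0,-3,2,12,7,5,1,10]
j=4: 0≤10, i=4, swap(4,4) ⇒ [3,4,-7,-10,0,-3,2,12,7,5,1,10]
j=5: -3≤10, i=5, swap(5,5) ⇒ [3,4,-7,-10,0,-3,2,12,7,5,1,10]
j=6: 2≤10, i=6, swap(6,6) ⇒ [3,4,-7,-10,0,-3,2,12,7,5,1,10]
j=7: 12>10, skip
j=8: 7≤10, i=7, swap(7,8) ⇒ [3,4,-7,-10,0,-3,2,7,12,5,1,10]
j=9: 5≤10, i=8, swap(8,9) ⇒ [3,4,-7,-10,0,-3,2,7,5,12,1,10]
(after j=9) A = [3,4,-7,-10,0,-3,2,7,5,12,1,10]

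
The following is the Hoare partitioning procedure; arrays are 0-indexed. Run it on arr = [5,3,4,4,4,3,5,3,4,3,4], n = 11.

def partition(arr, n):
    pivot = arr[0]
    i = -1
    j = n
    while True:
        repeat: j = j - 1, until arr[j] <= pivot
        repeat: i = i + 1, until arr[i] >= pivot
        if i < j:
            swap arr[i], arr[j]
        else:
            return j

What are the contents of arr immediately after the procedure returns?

pivot=5
j stops at 10 (4), i stops at 0 (5); swap ⇒ [4,3,4,4,4,3,5,3,4,3,5]
j stops at 9 (3), i stops at 6 (5); swap ⇒ [4,3,4,4,4,3,3,3,4,5,5]
j stops at 8, i stops at 9; i≥j ⇒ return 8. arr=[4,3,4,4,4,3,3,3,4,5,5]

[4,3,4,4,4,3,3,3,4,5,5]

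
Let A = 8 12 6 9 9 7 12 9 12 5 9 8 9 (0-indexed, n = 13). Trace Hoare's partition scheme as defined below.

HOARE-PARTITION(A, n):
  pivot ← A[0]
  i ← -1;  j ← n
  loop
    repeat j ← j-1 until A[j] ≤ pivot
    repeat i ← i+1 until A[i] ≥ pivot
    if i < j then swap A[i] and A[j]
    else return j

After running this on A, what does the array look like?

8 5 6 7 9 9 12 9 12 12 9 8 9

pivot=8
j stops at 11 (8), i stops at 0 (8); swap ⇒ 8 12 6 9 9 7 12 9 12 5 9 8 9
j stops at 9 (5), i stops at 1 (12); swap ⇒ 8 5 6 9 9 7 12 9 12 12 9 8 9
j stops at 5 (7), i stops at 3 (9); swap ⇒ 8 5 6 7 9 9 12 9 12 12 9 8 9
j stops at 3, i stops at 4; i≥j ⇒ return 3. A=8 5 6 7 9 9 12 9 12 12 9 8 9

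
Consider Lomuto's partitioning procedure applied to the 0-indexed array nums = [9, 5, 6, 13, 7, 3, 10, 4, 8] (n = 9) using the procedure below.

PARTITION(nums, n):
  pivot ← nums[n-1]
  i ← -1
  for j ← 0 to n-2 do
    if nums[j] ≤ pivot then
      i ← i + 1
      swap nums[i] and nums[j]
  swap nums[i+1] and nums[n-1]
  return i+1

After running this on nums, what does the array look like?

[5, 6, 7, 3, 4, 8, 10, 9, 13]

pivot = nums[8] = 8; i = -1
j=0: nums[0]=9 > 8 → no swap
j=1: nums[1]=5 ≤ 8 → i=0, swap nums[0],nums[1] → [5, 9, 6, 13, 7, 3, 10, 4, 8]
j=2: nums[2]=6 ≤ 8 → i=1, swap nums[1],nums[2] → [5, 6, 9, 13, 7, 3, 10, 4, 8]
j=3: nums[3]=13 > 8 → no swap
j=4: nums[4]=7 ≤ 8 → i=2, swap nums[2],nums[4] → [5, 6, 7, 13, 9, 3, 10, 4, 8]
j=5: nums[5]=3 ≤ 8 → i=3, swap nums[3],nums[5] → [5, 6, 7, 3, 9, 13, 10, 4, 8]
j=6: nums[6]=10 > 8 → no swap
j=7: nums[7]=4 ≤ 8 → i=4, swap nums[4],nums[7] → [5, 6, 7, 3, 4, 13, 10, 9, 8]
final swap nums[5],nums[8] → [5, 6, 7, 3, 4, 8, 10, 9, 13]; return 5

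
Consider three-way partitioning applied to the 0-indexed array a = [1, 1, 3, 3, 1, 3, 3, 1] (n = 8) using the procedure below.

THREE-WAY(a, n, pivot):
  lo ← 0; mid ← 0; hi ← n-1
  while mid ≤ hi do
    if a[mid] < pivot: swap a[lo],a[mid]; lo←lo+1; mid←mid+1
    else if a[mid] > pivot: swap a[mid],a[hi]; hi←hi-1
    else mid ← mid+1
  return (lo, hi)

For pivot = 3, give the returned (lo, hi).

pivot = 3; lo=0, mid=0, hi=7
a[mid]=1<3: swap a[0],a[0]; lo=1,mid=1 → [1, 1, 3, 3, 1, 3, 3, 1]
a[mid]=1<3: swap a[1],a[1]; lo=2,mid=2 → [1, 1, 3, 3, 1, 3, 3, 1]
a[mid]=3=3: mid=3
a[mid]=3=3: mid=4
a[mid]=1<3: swap a[2],a[4]; lo=3,mid=5 → [1, 1, 1, 3, 3, 3, 3, 1]
a[mid]=3=3: mid=6
a[mid]=3=3: mid=7
a[mid]=1<3: swap a[3],a[7]; lo=4,mid=8 → [1, 1, 1, 1, 3, 3, 3, 3]
end: lo=4, hi=7; a = [1, 1, 1, 1, 3, 3, 3, 3]

(4, 7)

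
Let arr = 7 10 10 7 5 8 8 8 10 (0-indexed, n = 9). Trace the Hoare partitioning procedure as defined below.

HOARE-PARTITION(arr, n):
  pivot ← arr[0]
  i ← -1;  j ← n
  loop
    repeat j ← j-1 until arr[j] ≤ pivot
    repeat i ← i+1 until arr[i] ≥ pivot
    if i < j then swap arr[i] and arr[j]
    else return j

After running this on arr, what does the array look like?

5 7 10 10 7 8 8 8 10

pivot = arr[0] = 7; i = -1, j = 9
j→4 (arr[4]=5≤7), i→0 (arr[0]=7≥7); i<j, swap → 5 10 10 7 7 8 8 8 10
j→3 (arr[3]=7≤7), i→1 (arr[1]=10≥7); i<j, swap → 5 7 10 10 7 8 8 8 10
j→1, i→2; i≥j, return j=1. arr = 5 7 10 10 7 8 8 8 10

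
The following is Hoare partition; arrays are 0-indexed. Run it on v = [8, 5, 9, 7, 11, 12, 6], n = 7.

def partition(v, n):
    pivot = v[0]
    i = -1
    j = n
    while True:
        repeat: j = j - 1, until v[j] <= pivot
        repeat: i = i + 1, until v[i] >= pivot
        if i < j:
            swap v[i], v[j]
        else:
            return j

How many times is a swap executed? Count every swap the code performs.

pivot=8
j stops at 6 (6), i stops at 0 (8); swap ⇒ [6, 5, 9, 7, 11, 12, 8]
j stops at 3 (7), i stops at 2 (9); swap ⇒ [6, 5, 7, 9, 11, 12, 8]
j stops at 2, i stops at 3; i≥j ⇒ return 2. v=[6, 5, 7, 9, 11, 12, 8]

2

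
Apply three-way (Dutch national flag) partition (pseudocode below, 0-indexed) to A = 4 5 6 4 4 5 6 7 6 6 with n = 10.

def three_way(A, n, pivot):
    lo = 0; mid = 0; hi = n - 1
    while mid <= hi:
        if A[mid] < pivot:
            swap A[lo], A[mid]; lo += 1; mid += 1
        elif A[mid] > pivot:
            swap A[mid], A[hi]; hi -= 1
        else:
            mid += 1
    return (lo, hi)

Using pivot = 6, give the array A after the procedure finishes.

lo=0 mid=0 hi=9
4<6: swap(0,0), lo=1 mid=1 ⇒ 4 5 6 4 4 5 6 7 6 6
5<6: swap(1,1), lo=2 mid=2 ⇒ 4 5 6 4 4 5 6 7 6 6
6=6: mid=3
4<6: swap(2,3), lo=3 mid=4 ⇒ 4 5 4 6 4 5 6 7 6 6
4<6: swap(3,4), lo=4 mid=5 ⇒ 4 5 4 4 6 5 6 7 6 6
5<6: swap(4,5), lo=5 mid=6 ⇒ 4 5 4 4 5 6 6 7 6 6
6=6: mid=7
7>6: swap(7,9), hi=8 ⇒ 4 5 4 4 5 6 6 6 6 7
6=6: mid=8
6=6: mid=9
done. lo=5 hi=8; A=4 5 4 4 5 6 6 6 6 7

4 5 4 4 5 6 6 6 6 7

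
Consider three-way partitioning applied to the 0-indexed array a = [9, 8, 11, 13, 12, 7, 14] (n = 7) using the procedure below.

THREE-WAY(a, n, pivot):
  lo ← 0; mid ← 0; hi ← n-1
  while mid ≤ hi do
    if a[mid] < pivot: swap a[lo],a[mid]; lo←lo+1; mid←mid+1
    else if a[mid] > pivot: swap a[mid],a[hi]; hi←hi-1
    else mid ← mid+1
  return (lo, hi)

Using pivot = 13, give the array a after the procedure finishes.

[9, 8, 11, 12, 7, 13, 14]

pivot = 13; lo=0, mid=0, hi=6
a[mid]=9<13: swap a[0],a[0]; lo=1,mid=1 → [9, 8, 11, 13, 12, 7, 14]
a[mid]=8<13: swap a[1],a[1]; lo=2,mid=2 → [9, 8, 11, 13, 12, 7, 14]
a[mid]=11<13: swap a[2],a[2]; lo=3,mid=3 → [9, 8, 11, 13, 12, 7, 14]
a[mid]=13=13: mid=4
a[mid]=12<13: swap a[3],a[4]; lo=4,mid=5 → [9, 8, 11, 12, 13, 7, 14]
a[mid]=7<13: swap a[4],a[5]; lo=5,mid=6 → [9, 8, 11, 12, 7, 13, 14]
a[mid]=14>13: swap a[6],a[6]; hi=5 → [9, 8, 11, 12, 7, 13, 14]
end: lo=5, hi=5; a = [9, 8, 11, 12, 7, 13, 14]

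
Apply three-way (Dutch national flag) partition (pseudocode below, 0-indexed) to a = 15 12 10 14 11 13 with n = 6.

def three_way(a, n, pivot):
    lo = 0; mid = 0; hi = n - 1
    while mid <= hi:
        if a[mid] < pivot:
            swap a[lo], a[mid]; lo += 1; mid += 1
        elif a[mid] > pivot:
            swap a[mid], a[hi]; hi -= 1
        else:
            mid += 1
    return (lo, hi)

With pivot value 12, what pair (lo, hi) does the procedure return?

pivot = 12; lo=0, mid=0, hi=5
a[mid]=15>12: swap a[0],a[5]; hi=4 → 13 12 10 14 11 15
a[mid]=13>12: swap a[0],a[4]; hi=3 → 11 12 10 14 13 15
a[mid]=11<12: swap a[0],a[0]; lo=1,mid=1 → 11 12 10 14 13 15
a[mid]=12=12: mid=2
a[mid]=10<12: swap a[1],a[2]; lo=2,mid=3 → 11 10 12 14 13 15
a[mid]=14>12: swap a[3],a[3]; hi=2 → 11 10 12 14 13 15
end: lo=2, hi=2; a = 11 10 12 14 13 15

(2, 2)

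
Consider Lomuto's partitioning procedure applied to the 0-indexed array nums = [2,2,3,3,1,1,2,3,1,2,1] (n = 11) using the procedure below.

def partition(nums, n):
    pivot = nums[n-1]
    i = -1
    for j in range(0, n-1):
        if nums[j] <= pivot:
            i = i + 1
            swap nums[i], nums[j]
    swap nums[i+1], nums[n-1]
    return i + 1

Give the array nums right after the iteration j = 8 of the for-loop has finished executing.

[1,1,1,3,2,2,2,3,3,2,1]

pivot = nums[10] = 1; i = -1
j=0: nums[0]=2 > 1 → no swap
j=1: nums[1]=2 > 1 → no swap
j=2: nums[2]=3 > 1 → no swap
j=3: nums[3]=3 > 1 → no swap
j=4: nums[4]=1 ≤ 1 → i=0, swap nums[0],nums[4] → [1,2,3,3,2,1,2,3,1,2,1]
j=5: nums[5]=1 ≤ 1 → i=1, swap nums[1],nums[5] → [1,1,3,3,2,2,2,3,1,2,1]
j=6: nums[6]=2 > 1 → no swap
j=7: nums[7]=3 > 1 → no swap
j=8: nums[8]=1 ≤ 1 → i=2, swap nums[2],nums[8] → [1,1,1,3,2,2,2,3,3,2,1]
(after j=8) nums = [1,1,1,3,2,2,2,3,3,2,1]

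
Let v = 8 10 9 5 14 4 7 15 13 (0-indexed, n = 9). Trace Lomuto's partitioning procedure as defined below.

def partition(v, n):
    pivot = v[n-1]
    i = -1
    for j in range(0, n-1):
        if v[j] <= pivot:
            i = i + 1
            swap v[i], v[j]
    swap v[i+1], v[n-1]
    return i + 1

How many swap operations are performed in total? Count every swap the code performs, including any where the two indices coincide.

7

pivot=13, i=-1
j=0: 8≤13, i=0, swap(0,0) ⇒ 8 10 9 5 14 4 7 15 13
j=1: 10≤13, i=1, swap(1,1) ⇒ 8 10 9 5 14 4 7 15 13
j=2: 9≤13, i=2, swap(2,2) ⇒ 8 10 9 5 14 4 7 15 13
j=3: 5≤13, i=3, swap(3,3) ⇒ 8 10 9 5 14 4 7 15 13
j=4: 14>13, skip
j=5: 4≤13, i=4, swap(4,5) ⇒ 8 10 9 5 4 14 7 15 13
j=6: 7≤13, i=5, swap(5,6) ⇒ 8 10 9 5 4 7 14 15 13
j=7: 15>13, skip
swap(6,8) ⇒ 8 10 9 5 4 7 13 15 14; return 6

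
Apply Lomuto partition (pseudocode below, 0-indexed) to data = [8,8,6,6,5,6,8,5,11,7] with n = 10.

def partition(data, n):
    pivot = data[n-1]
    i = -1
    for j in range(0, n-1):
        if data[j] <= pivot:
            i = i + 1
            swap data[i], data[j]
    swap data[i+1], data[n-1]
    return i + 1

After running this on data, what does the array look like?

[6,6,5,6,5,7,8,8,11,8]

pivot=7, i=-1
j=0: 8>7, skip
j=1: 8>7, skip
j=2: 6≤7, i=0, swap(0,2) ⇒ [6,8,8,6,5,6,8,5,11,7]
j=3: 6≤7, i=1, swap(1,3) ⇒ [6,6,8,8,5,6,8,5,11,7]
j=4: 5≤7, i=2, swap(2,4) ⇒ [6,6,5,8,8,6,8,5,11,7]
j=5: 6≤7, i=3, swap(3,5) ⇒ [6,6,5,6,8,8,8,5,11,7]
j=6: 8>7, skip
j=7: 5≤7, i=4, swap(4,7) ⇒ [6,6,5,6,5,8,8,8,11,7]
j=8: 11>7, skip
swap(5,9) ⇒ [6,6,5,6,5,7,8,8,11,8]; return 5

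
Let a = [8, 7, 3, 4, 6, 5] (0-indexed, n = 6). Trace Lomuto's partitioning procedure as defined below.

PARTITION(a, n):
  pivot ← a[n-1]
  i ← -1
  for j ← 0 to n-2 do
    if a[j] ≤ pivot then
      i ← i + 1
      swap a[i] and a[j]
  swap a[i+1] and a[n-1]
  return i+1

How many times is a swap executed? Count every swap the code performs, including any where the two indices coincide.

pivot = a[5] = 5; i = -1
j=0: a[0]=8 > 5 → no swap
j=1: a[1]=7 > 5 → no swap
j=2: a[2]=3 ≤ 5 → i=0, swap a[0],a[2] → [3, 7, 8, 4, 6, 5]
j=3: a[3]=4 ≤ 5 → i=1, swap a[1],a[3] → [3, 4, 8, 7, 6, 5]
j=4: a[4]=6 > 5 → no swap
final swap a[2],a[5] → [3, 4, 5, 7, 6, 8]; return 2

3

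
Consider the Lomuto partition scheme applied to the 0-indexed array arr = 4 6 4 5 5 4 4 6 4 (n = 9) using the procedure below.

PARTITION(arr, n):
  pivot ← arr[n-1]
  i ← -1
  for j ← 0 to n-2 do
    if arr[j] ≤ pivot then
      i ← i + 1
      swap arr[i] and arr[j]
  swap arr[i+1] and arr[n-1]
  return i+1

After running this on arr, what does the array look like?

4 4 4 4 4 6 5 6 5

pivot = arr[8] = 4; i = -1
j=0: arr[0]=4 ≤ 4 → i=0, swap arr[0],arr[0] (no change) → 4 6 4 5 5 4 4 6 4
j=1: arr[1]=6 > 4 → no swap
j=2: arr[2]=4 ≤ 4 → i=1, swap arr[1],arr[2] → 4 4 6 5 5 4 4 6 4
j=3: arr[3]=5 > 4 → no swap
j=4: arr[4]=5 > 4 → no swap
j=5: arr[5]=4 ≤ 4 → i=2, swap arr[2],arr[5] → 4 4 4 5 5 6 4 6 4
j=6: arr[6]=4 ≤ 4 → i=3, swap arr[3],arr[6] → 4 4 4 4 5 6 5 6 4
j=7: arr[7]=6 > 4 → no swap
final swap arr[4],arr[8] → 4 4 4 4 4 6 5 6 5; return 4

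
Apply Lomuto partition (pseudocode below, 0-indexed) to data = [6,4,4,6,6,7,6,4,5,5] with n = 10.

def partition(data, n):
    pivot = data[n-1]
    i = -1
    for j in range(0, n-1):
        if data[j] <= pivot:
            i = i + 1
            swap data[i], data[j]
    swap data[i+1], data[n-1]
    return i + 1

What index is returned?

pivot=5, i=-1
j=0: 6>5, skip
j=1: 4≤5, i=0, swap(0,1) ⇒ [4,6,4,6,6,7,6,4,5,5]
j=2: 4≤5, i=1, swap(1,2) ⇒ [4,4,6,6,6,7,6,4,5,5]
j=3: 6>5, skip
j=4: 6>5, skip
j=5: 7>5, skip
j=6: 6>5, skip
j=7: 4≤5, i=2, swap(2,7) ⇒ [4,4,4,6,6,7,6,6,5,5]
j=8: 5≤5, i=3, swap(3,8) ⇒ [4,4,4,5,6,7,6,6,6,5]
swap(4,9) ⇒ [4,4,4,5,5,7,6,6,6,6]; return 4

4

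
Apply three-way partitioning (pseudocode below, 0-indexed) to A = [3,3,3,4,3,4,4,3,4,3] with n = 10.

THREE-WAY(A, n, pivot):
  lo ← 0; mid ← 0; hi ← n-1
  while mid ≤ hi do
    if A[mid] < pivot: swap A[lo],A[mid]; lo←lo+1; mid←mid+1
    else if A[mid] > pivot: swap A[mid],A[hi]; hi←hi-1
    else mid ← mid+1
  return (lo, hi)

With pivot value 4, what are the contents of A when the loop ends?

[3,3,3,3,3,3,4,4,4,4]

lo=0 mid=0 hi=9
3<4: swap(0,0), lo=1 mid=1 ⇒ [3,3,3,4,3,4,4,3,4,3]
3<4: swap(1,1), lo=2 mid=2 ⇒ [3,3,3,4,3,4,4,3,4,3]
3<4: swap(2,2), lo=3 mid=3 ⇒ [3,3,3,4,3,4,4,3,4,3]
4=4: mid=4
3<4: swap(3,4), lo=4 mid=5 ⇒ [3,3,3,3,4,4,4,3,4,3]
4=4: mid=6
4=4: mid=7
3<4: swap(4,7), lo=5 mid=8 ⇒ [3,3,3,3,3,4,4,4,4,3]
4=4: mid=9
3<4: swap(5,9), lo=6 mid=10 ⇒ [3,3,3,3,3,3,4,4,4,4]
done. lo=6 hi=9; A=[3,3,3,3,3,3,4,4,4,4]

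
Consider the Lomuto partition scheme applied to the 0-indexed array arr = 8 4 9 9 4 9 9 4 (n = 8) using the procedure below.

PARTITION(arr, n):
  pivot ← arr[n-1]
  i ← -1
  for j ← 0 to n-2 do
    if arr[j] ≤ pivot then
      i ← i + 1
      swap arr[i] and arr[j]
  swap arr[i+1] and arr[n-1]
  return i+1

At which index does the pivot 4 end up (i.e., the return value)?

2

pivot=4, i=-1
j=0: 8>4, skip
j=1: 4≤4, i=0, swap(0,1) ⇒ 4 8 9 9 4 9 9 4
j=2: 9>4, skip
j=3: 9>4, skip
j=4: 4≤4, i=1, swap(1,4) ⇒ 4 4 9 9 8 9 9 4
j=5: 9>4, skip
j=6: 9>4, skip
swap(2,7) ⇒ 4 4 4 9 8 9 9 9; return 2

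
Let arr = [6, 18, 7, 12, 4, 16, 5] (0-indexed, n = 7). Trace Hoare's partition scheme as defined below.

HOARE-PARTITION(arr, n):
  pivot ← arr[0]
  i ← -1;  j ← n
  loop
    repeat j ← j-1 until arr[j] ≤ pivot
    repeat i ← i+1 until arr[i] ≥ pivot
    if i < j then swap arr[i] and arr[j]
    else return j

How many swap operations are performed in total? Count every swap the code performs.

pivot = arr[0] = 6; i = -1, j = 7
j→6 (arr[6]=5≤6), i→0 (arr[0]=6≥6); i<j, swap → [5, 18, 7, 12, 4, 16, 6]
j→4 (arr[4]=4≤6), i→1 (arr[1]=18≥6); i<j, swap → [5, 4, 7, 12, 18, 16, 6]
j→1, i→2; i≥j, return j=1. arr = [5, 4, 7, 12, 18, 16, 6]

2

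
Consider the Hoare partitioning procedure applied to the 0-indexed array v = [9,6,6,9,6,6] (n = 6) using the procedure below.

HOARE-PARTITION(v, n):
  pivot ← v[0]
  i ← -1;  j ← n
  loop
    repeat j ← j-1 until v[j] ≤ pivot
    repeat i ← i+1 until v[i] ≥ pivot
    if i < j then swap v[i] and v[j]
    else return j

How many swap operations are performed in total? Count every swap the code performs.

2

pivot=9
j stops at 5 (6), i stops at 0 (9); swap ⇒ [6,6,6,9,6,9]
j stops at 4 (6), i stops at 3 (9); swap ⇒ [6,6,6,6,9,9]
j stops at 3, i stops at 4; i≥j ⇒ return 3. v=[6,6,6,6,9,9]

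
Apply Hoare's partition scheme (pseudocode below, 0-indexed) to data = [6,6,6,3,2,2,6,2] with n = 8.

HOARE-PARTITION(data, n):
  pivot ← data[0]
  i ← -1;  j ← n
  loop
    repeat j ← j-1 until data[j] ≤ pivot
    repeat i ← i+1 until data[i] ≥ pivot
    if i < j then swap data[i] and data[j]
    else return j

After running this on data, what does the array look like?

[2,6,2,3,2,6,6,6]

pivot=6
j stops at 7 (2), i stops at 0 (6); swap ⇒ [2,6,6,3,2,2,6,6]
j stops at 6 (6), i stops at 1 (6); swap ⇒ [2,6,6,3,2,2,6,6]
j stops at 5 (2), i stops at 2 (6); swap ⇒ [2,6,2,3,2,6,6,6]
j stops at 4, i stops at 5; i≥j ⇒ return 4. data=[2,6,2,3,2,6,6,6]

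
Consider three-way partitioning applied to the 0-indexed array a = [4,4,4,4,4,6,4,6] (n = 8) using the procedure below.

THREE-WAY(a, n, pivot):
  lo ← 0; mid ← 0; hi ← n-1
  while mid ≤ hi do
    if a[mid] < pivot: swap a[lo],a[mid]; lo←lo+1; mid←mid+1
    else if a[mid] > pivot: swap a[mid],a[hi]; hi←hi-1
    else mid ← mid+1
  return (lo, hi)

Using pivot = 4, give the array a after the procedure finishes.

lo=0 mid=0 hi=7
4=4: mid=1
4=4: mid=2
4=4: mid=3
4=4: mid=4
4=4: mid=5
6>4: swap(5,7), hi=6 ⇒ [4,4,4,4,4,6,4,6]
6>4: swap(5,6), hi=5 ⇒ [4,4,4,4,4,4,6,6]
4=4: mid=6
done. lo=0 hi=5; a=[4,4,4,4,4,4,6,6]

[4,4,4,4,4,4,6,6]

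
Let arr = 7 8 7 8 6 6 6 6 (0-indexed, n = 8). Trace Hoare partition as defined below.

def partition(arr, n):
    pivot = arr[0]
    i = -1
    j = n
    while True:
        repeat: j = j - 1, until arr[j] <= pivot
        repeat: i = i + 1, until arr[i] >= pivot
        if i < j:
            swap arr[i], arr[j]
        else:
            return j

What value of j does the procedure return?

3

pivot = arr[0] = 7; i = -1, j = 8
j→7 (arr[7]=6≤7), i→0 (arr[0]=7≥7); i<j, swap → 6 8 7 8 6 6 6 7
j→6 (arr[6]=6≤7), i→1 (arr[1]=8≥7); i<j, swap → 6 6 7 8 6 6 8 7
j→5 (arr[5]=6≤7), i→2 (arr[2]=7≥7); i<j, swap → 6 6 6 8 6 7 8 7
j→4 (arr[4]=6≤7), i→3 (arr[3]=8≥7); i<j, swap → 6 6 6 6 8 7 8 7
j→3, i→4; i≥j, return j=3. arr = 6 6 6 6 8 7 8 7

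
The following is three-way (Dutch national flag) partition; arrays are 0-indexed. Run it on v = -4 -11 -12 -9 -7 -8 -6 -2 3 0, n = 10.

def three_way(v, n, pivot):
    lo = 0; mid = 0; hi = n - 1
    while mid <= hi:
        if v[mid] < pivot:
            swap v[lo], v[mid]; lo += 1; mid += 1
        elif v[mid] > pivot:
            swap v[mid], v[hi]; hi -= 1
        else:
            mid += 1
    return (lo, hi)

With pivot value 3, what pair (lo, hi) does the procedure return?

pivot = 3; lo=0, mid=0, hi=9
v[mid]=-4<3: swap v[0],v[0]; lo=1,mid=1 → -4 -11 -12 -9 -7 -8 -6 -2 3 0
v[mid]=-11<3: swap v[1],v[1]; lo=2,mid=2 → -4 -11 -12 -9 -7 -8 -6 -2 3 0
v[mid]=-12<3: swap v[2],v[2]; lo=3,mid=3 → -4 -11 -12 -9 -7 -8 -6 -2 3 0
v[mid]=-9<3: swap v[3],v[3]; lo=4,mid=4 → -4 -11 -12 -9 -7 -8 -6 -2 3 0
v[mid]=-7<3: swap v[4],v[4]; lo=5,mid=5 → -4 -11 -12 -9 -7 -8 -6 -2 3 0
v[mid]=-8<3: swap v[5],v[5]; lo=6,mid=6 → -4 -11 -12 -9 -7 -8 -6 -2 3 0
v[mid]=-6<3: swap v[6],v[6]; lo=7,mid=7 → -4 -11 -12 -9 -7 -8 -6 -2 3 0
v[mid]=-2<3: swap v[7],v[7]; lo=8,mid=8 → -4 -11 -12 -9 -7 -8 -6 -2 3 0
v[mid]=3=3: mid=9
v[mid]=0<3: swap v[8],v[9]; lo=9,mid=10 → -4 -11 -12 -9 -7 -8 -6 -2 0 3
end: lo=9, hi=9; v = -4 -11 -12 -9 -7 -8 -6 -2 0 3

(9, 9)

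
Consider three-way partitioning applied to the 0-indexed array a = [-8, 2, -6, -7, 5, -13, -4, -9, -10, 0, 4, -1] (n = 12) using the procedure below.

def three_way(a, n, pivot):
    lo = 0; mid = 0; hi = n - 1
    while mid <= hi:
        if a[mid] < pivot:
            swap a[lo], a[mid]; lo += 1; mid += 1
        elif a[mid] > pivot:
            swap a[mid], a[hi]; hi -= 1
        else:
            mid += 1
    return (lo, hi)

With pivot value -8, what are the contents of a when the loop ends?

[-10, -9, -13, -8, 5, -4, -7, -6, 0, 4, -1, 2]

lo=0 mid=0 hi=11
-8=-8: mid=1
2>-8: swap(1,11), hi=10 ⇒ [-8, -1, -6, -7, 5, -13, -4, -9, -10, 0, 4, 2]
-1>-8: swap(1,10), hi=9 ⇒ [-8, 4, -6, -7, 5, -13, -4, -9, -10, 0, -1, 2]
4>-8: swap(1,9), hi=8 ⇒ [-8, 0, -6, -7, 5, -13, -4, -9, -10, 4, -1, 2]
0>-8: swap(1,8), hi=7 ⇒ [-8, -10, -6, -7, 5, -13, -4, -9, 0, 4, -1, 2]
-10<-8: swap(0,1), lo=1 mid=2 ⇒ [-10, -8, -6, -7, 5, -13, -4, -9, 0, 4, -1, 2]
-6>-8: swap(2,7), hi=6 ⇒ [-10, -8, -9, -7, 5, -13, -4, -6, 0, 4, -1, 2]
-9<-8: swap(1,2), lo=2 mid=3 ⇒ [-10, -9, -8, -7, 5, -13, -4, -6, 0, 4, -1, 2]
-7>-8: swap(3,6), hi=5 ⇒ [-10, -9, -8, -4, 5, -13, -7, -6, 0, 4, -1, 2]
-4>-8: swap(3,5), hi=4 ⇒ [-10, -9, -8, -13, 5, -4, -7, -6, 0, 4, -1, 2]
-13<-8: swap(2,3), lo=3 mid=4 ⇒ [-10, -9, -13, -8, 5, -4, -7, -6, 0, 4, -1, 2]
5>-8: swap(4,4), hi=3 ⇒ [-10, -9, -13, -8, 5, -4, -7, -6, 0, 4, -1, 2]
done. lo=3 hi=3; a=[-10, -9, -13, -8, 5, -4, -7, -6, 0, 4, -1, 2]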